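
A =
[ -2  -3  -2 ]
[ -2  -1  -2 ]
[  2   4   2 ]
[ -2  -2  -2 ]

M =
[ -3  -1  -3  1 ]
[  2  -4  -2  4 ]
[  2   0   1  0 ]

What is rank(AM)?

First compute AM:
[[ -4,  14,  10, -14],
 [  0,   6,   6,  -6],
 [  6, -18, -12,  18],
 [ -2,  10,   8, -10]]
Now row reduce the product.
R3 ← R3 + (3/2)·R1: [0, 3, 3, -3]
R4 ← R4 − (1/2)·R1: [0, 3, 3, -3]
R3 ← R3 − (1/2)·R2: [0, 0, 0, 0]
R4 ← R4 − (1/2)·R2: [0, 0, 0, 0]
2 nonzero rows, so rank(AM) = 2.

2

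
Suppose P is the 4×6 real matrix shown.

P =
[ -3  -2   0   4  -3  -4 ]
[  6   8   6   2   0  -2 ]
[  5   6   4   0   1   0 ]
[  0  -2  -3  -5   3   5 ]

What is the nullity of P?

Row reduce to echelon form.
R2 ← R2 + (2)·R1: [0, 4, 6, 10, -6, -10]
R3 ← R3 + (5/3)·R1: [0, 8/3, 4, 20/3, -4, -20/3]
R3 ← R3 − (2/3)·R2: [0, 0, 0, 0, 0, 0]
R4 ← R4 + (1/2)·R2: [0, 0, 0, 0, 0, 0]
2 nonzero rows, so rank(P) = 2.
P has 6 columns; by rank–nullity, nullity = 6 − 2 = 4.

4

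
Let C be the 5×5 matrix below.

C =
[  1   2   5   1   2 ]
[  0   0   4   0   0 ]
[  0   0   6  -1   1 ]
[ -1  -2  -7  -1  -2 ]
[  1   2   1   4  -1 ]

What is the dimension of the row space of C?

3

Row reduce to echelon form.
R4 ← R4 + R1: [0, 0, -2, 0, 0]
R5 ← R5 − R1: [0, 0, -4, 3, -3]
R3 ← R3 − (3/2)·R2: [0, 0, 0, -1, 1]
R4 ← R4 + (1/2)·R2: [0, 0, 0, 0, 0]
R5 ← R5 + R2: [0, 0, 0, 3, -3]
R5 ← R5 + (3)·R3: [0, 0, 0, 0, 0]
Echelon form has 3 nonzero rows, so rank(C) = 3.
The row space has dimension equal to the rank: 3.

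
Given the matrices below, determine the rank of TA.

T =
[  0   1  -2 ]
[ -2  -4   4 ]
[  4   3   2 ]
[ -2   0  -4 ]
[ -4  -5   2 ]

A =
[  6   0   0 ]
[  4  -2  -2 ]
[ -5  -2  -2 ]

First compute TA:
[[ 14,   2,   2],
 [-48,   0,   0],
 [ 26, -10, -10],
 [  8,   8,   8],
 [-54,   6,   6]]
Now row reduce the product.
R2 ← R2 + (24/7)·R1: [0, 48/7, 48/7]
R3 ← R3 − (13/7)·R1: [0, -96/7, -96/7]
R4 ← R4 − (4/7)·R1: [0, 48/7, 48/7]
R5 ← R5 + (27/7)·R1: [0, 96/7, 96/7]
R3 ← R3 + (2)·R2: [0, 0, 0]
R4 ← R4 − R2: [0, 0, 0]
R5 ← R5 − (2)·R2: [0, 0, 0]
2 nonzero rows, so rank(TA) = 2.

2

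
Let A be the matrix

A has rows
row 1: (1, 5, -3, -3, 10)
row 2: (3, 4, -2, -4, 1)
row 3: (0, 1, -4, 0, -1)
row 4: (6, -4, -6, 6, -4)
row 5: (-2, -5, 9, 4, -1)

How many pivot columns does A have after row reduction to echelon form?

5

Row reduce to echelon form.
R2 ← R2 − (3)·R1: [0, -11, 7, 5, -29]
R4 ← R4 − (6)·R1: [0, -34, 12, 24, -64]
R5 ← R5 + (2)·R1: [0, 5, 3, -2, 19]
R3 ← R3 + (1/11)·R2: [0, 0, -37/11, 5/11, -40/11]
R4 ← R4 − (34/11)·R2: [0, 0, -106/11, 94/11, 282/11]
R5 ← R5 + (5/11)·R2: [0, 0, 68/11, 3/11, 64/11]
R4 ← R4 − (106/37)·R3: [0, 0, 0, 268/37, 1334/37]
R5 ← R5 + (68/37)·R3: [0, 0, 0, 41/37, -32/37]
R5 ← R5 − (41/268)·R4: [0, 0, 0, 0, -855/134]
Echelon form has 5 nonzero rows, so rank(A) = 5.
Each nonzero row contributes one pivot column: 5 pivot columns.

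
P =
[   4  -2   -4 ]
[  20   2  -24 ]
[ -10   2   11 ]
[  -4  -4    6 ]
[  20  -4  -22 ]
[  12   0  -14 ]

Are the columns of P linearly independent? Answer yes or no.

Row reduce P to echelon form.
R2 ← R2 − (5)·R1: [0, 12, -4]
R3 ← R3 + (5/2)·R1: [0, -3, 1]
R4 ← R4 + R1: [0, -6, 2]
R5 ← R5 − (5)·R1: [0, 6, -2]
R6 ← R6 − (3)·R1: [0, 6, -2]
R3 ← R3 + (1/4)·R2: [0, 0, 0]
R4 ← R4 + (1/2)·R2: [0, 0, 0]
R5 ← R5 − (1/2)·R2: [0, 0, 0]
R6 ← R6 − (1/2)·R2: [0, 0, 0]
2 pivots among 3 columns.
Only 2 < 3 pivot columns, so the columns are linearly dependent.

no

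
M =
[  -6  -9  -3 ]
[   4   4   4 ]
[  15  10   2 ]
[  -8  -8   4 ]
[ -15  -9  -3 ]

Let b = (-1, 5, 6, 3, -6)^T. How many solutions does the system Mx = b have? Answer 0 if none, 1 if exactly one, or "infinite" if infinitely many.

Row reduce the augmented matrix [M | b].
R2 ← R2 + (2/3)·R1: [0, -2, 2, 13/3]
R3 ← R3 + (5/2)·R1: [0, -25/2, -11/2, 7/2]
R4 ← R4 − (4/3)·R1: [0, 4, 8, 13/3]
R5 ← R5 − (5/2)·R1: [0, 27/2, 9/2, -7/2]
R3 ← R3 − (25/4)·R2: [0, 0, -18, -283/12]
R4 ← R4 + (2)·R2: [0, 0, 12, 13]
R5 ← R5 + (27/4)·R2: [0, 0, 18, 103/4]
R4 ← R4 + (2/3)·R3: [0, 0, 0, -49/18]
R5 ← R5 + R3: [0, 0, 0, 13/6]
R5 ← R5 + (39/49)·R4: [0, 0, 0, 0]
The echelon form has 4 nonzero rows; the last pivot sits in the augmented column, so rank(M) = 3 but rank([M|b]) = 4.
Since the ranks differ, the system is inconsistent.
It has no solutions.

0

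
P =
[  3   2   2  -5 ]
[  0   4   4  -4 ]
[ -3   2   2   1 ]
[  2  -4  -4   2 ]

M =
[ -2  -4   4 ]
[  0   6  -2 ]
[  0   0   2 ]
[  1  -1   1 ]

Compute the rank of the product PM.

First compute PM:
[[-11,   5,   7],
 [ -4,  28,  -4],
 [  7,  23, -11],
 [ -2, -34,  10]]
Now row reduce the product.
R2 ← R2 − (4/11)·R1: [0, 288/11, -72/11]
R3 ← R3 + (7/11)·R1: [0, 288/11, -72/11]
R4 ← R4 − (2/11)·R1: [0, -384/11, 96/11]
R3 ← R3 − R2: [0, 0, 0]
R4 ← R4 + (4/3)·R2: [0, 0, 0]
2 nonzero rows, so rank(PM) = 2.

2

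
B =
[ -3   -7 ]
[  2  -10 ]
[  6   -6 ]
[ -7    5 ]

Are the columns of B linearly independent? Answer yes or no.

Row reduce B to echelon form.
R2 ← R2 + (2/3)·R1: [0, -44/3]
R3 ← R3 + (2)·R1: [0, -20]
R4 ← R4 − (7/3)·R1: [0, 64/3]
R3 ← R3 − (15/11)·R2: [0, 0]
R4 ← R4 + (16/11)·R2: [0, 0]
2 pivots among 2 columns.
Every column is a pivot column, so the columns are linearly independent.

yes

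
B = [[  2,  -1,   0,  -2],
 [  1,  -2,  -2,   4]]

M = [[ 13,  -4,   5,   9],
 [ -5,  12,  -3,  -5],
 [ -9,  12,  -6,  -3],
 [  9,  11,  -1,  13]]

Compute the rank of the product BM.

2

First compute BM:
[[ 13, -42,  15,  -3],
 [ 77,  -8,  19,  77]]
Now row reduce the product.
R2 ← R2 − (77/13)·R1: [0, 3130/13, -908/13, 1232/13]
2 nonzero rows, so rank(BM) = 2.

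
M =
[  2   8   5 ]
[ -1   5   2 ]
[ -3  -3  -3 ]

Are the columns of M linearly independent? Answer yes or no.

Row reduce M to echelon form.
R2 ← R2 + (1/2)·R1: [0, 9, 9/2]
R3 ← R3 + (3/2)·R1: [0, 9, 9/2]
R3 ← R3 − R2: [0, 0, 0]
2 pivots among 3 columns.
Only 2 < 3 pivot columns, so the columns are linearly dependent.

no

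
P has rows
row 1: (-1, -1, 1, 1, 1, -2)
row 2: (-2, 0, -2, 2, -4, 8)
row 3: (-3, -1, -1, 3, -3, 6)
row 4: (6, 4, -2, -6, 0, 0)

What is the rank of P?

Row reduce to echelon form.
R2 ← R2 − (2)·R1: [0, 2, -4, 0, -6, 12]
R3 ← R3 − (3)·R1: [0, 2, -4, 0, -6, 12]
R4 ← R4 + (6)·R1: [0, -2, 4, 0, 6, -12]
R3 ← R3 − R2: [0, 0, 0, 0, 0, 0]
R4 ← R4 + R2: [0, 0, 0, 0, 0, 0]
Echelon form has 2 nonzero rows, so rank(P) = 2.

2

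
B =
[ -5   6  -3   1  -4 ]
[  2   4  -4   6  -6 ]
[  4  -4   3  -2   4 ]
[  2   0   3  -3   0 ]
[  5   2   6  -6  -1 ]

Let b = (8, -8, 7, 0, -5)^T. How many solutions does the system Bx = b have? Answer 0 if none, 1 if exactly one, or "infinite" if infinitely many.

Row reduce the augmented matrix [B | b].
R2 ← R2 + (2/5)·R1: [0, 32/5, -26/5, 32/5, -38/5, -24/5]
R3 ← R3 + (4/5)·R1: [0, 4/5, 3/5, -6/5, 4/5, 67/5]
R4 ← R4 + (2/5)·R1: [0, 12/5, 9/5, -13/5, -8/5, 16/5]
R5 ← R5 + R1: [0, 8, 3, -5, -5, 3]
R3 ← R3 − (1/8)·R2: [0, 0, 5/4, -2, 7/4, 14]
R4 ← R4 − (3/8)·R2: [0, 0, 15/4, -5, 5/4, 5]
R5 ← R5 − (5/4)·R2: [0, 0, 19/2, -13, 9/2, 9]
R4 ← R4 − (3)·R3: [0, 0, 0, 1, -4, -37]
R5 ← R5 − (38/5)·R3: [0, 0, 0, 11/5, -44/5, -487/5]
R5 ← R5 − (11/5)·R4: [0, 0, 0, 0, 0, -16]
The echelon form has 5 nonzero rows; the last pivot sits in the augmented column, so rank(B) = 4 but rank([B|b]) = 5.
Since the ranks differ, the system is inconsistent.
It has no solutions.

0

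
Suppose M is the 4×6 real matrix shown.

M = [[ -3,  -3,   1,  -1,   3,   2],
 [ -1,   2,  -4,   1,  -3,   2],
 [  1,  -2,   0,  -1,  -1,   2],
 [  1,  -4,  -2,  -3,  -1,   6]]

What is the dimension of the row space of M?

4

Row reduce to echelon form.
R2 ← R2 − (1/3)·R1: [0, 3, -13/3, 4/3, -4, 4/3]
R3 ← R3 + (1/3)·R1: [0, -3, 1/3, -4/3, 0, 8/3]
R4 ← R4 + (1/3)·R1: [0, -5, -5/3, -10/3, 0, 20/3]
R3 ← R3 + R2: [0, 0, -4, 0, -4, 4]
R4 ← R4 + (5/3)·R2: [0, 0, -80/9, -10/9, -20/3, 80/9]
R4 ← R4 − (20/9)·R3: [0, 0, 0, -10/9, 20/9, 0]
Echelon form has 4 nonzero rows, so rank(M) = 4.
The row space has dimension equal to the rank: 4.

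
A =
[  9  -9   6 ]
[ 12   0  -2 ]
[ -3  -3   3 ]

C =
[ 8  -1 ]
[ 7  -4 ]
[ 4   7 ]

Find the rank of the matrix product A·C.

2

First compute AC:
[[ 33,  69],
 [ 88, -26],
 [-33,  36]]
Now row reduce the product.
R2 ← R2 − (8/3)·R1: [0, -210]
R3 ← R3 + R1: [0, 105]
R3 ← R3 + (1/2)·R2: [0, 0]
2 nonzero rows, so rank(AC) = 2.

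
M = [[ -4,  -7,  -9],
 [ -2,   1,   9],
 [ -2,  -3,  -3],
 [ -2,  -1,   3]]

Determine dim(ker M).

1

Row reduce to echelon form.
R2 ← R2 − (1/2)·R1: [0, 9/2, 27/2]
R3 ← R3 − (1/2)·R1: [0, 1/2, 3/2]
R4 ← R4 − (1/2)·R1: [0, 5/2, 15/2]
R3 ← R3 − (1/9)·R2: [0, 0, 0]
R4 ← R4 − (5/9)·R2: [0, 0, 0]
2 nonzero rows, so rank(M) = 2.
M has 3 columns; by rank–nullity, nullity = 3 − 2 = 1.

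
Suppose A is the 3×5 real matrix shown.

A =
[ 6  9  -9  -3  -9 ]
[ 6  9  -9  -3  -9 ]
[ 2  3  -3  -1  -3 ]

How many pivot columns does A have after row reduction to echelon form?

1

Row reduce to echelon form.
R2 ← R2 − R1: [0, 0, 0, 0, 0]
R3 ← R3 − (1/3)·R1: [0, 0, 0, 0, 0]
Echelon form has 1 nonzero row, so rank(A) = 1.
Each nonzero row contributes one pivot column: 1 pivot columns.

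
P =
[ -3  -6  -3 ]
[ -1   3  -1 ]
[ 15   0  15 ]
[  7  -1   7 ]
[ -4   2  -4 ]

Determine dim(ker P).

Row reduce to echelon form.
R2 ← R2 − (1/3)·R1: [0, 5, 0]
R3 ← R3 + (5)·R1: [0, -30, 0]
R4 ← R4 + (7/3)·R1: [0, -15, 0]
R5 ← R5 − (4/3)·R1: [0, 10, 0]
R3 ← R3 + (6)·R2: [0, 0, 0]
R4 ← R4 + (3)·R2: [0, 0, 0]
R5 ← R5 − (2)·R2: [0, 0, 0]
2 nonzero rows, so rank(P) = 2.
P has 3 columns; by rank–nullity, nullity = 3 − 2 = 1.

1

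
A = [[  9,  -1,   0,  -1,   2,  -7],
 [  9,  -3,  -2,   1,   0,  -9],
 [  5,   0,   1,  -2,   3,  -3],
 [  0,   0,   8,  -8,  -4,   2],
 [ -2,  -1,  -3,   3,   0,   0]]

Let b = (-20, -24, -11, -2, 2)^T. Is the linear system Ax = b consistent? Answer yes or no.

Row reduce the augmented matrix [A | b].
R2 ← R2 − R1: [0, -2, -2, 2, -2, -2, -4]
R3 ← R3 − (5/9)·R1: [0, 5/9, 1, -13/9, 17/9, 8/9, 1/9]
R5 ← R5 + (2/9)·R1: [0, -11/9, -3, 25/9, 4/9, -14/9, -22/9]
R3 ← R3 + (5/18)·R2: [0, 0, 4/9, -8/9, 4/3, 1/3, -1]
R5 ← R5 − (11/18)·R2: [0, 0, -16/9, 14/9, 5/3, -1/3, 0]
R4 ← R4 − (18)·R3: [0, 0, 0, 8, -28, -4, 16]
R5 ← R5 + (4)·R3: [0, 0, 0, -2, 7, 1, -4]
R5 ← R5 + (1/4)·R4: [0, 0, 0, 0, 0, 0, 0]
The echelon form has 4 nonzero rows, and every pivot lies in the first 6 columns, so rank(A) = rank([A|b]) = 4.
The system is consistent.

yes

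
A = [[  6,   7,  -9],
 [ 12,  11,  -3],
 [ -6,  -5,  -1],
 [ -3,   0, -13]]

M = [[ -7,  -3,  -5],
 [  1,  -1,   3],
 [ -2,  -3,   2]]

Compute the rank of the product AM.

First compute AM:
[[-17,   2, -27],
 [-67, -38, -33],
 [ 39,  26,  13],
 [ 47,  48, -11]]
Now row reduce the product.
R2 ← R2 − (67/17)·R1: [0, -780/17, 1248/17]
R3 ← R3 + (39/17)·R1: [0, 520/17, -832/17]
R4 ← R4 + (47/17)·R1: [0, 910/17, -1456/17]
R3 ← R3 + (2/3)·R2: [0, 0, 0]
R4 ← R4 + (7/6)·R2: [0, 0, 0]
2 nonzero rows, so rank(AM) = 2.

2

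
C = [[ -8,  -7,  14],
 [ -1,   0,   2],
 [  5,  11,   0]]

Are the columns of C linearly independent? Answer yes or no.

Row reduce C to echelon form.
R2 ← R2 − (1/8)·R1: [0, 7/8, 1/4]
R3 ← R3 + (5/8)·R1: [0, 53/8, 35/4]
R3 ← R3 − (53/7)·R2: [0, 0, 48/7]
3 pivots among 3 columns.
Every column is a pivot column, so the columns are linearly independent.

yes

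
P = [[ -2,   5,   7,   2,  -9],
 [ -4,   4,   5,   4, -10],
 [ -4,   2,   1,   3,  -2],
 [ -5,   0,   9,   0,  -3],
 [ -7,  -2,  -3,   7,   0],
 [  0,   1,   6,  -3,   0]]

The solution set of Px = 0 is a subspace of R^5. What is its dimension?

Row reduce to echelon form.
R2 ← R2 − (2)·R1: [0, -6, -9, 0, 8]
R3 ← R3 − (2)·R1: [0, -8, -13, -1, 16]
R4 ← R4 − (5/2)·R1: [0, -25/2, -17/2, -5, 39/2]
R5 ← R5 − (7/2)·R1: [0, -39/2, -55/2, 0, 63/2]
R3 ← R3 − (4/3)·R2: [0, 0, -1, -1, 16/3]
R4 ← R4 − (25/12)·R2: [0, 0, 41/4, -5, 17/6]
R5 ← R5 − (13/4)·R2: [0, 0, 7/4, 0, 11/2]
R6 ← R6 + (1/6)·R2: [0, 0, 9/2, -3, 4/3]
R4 ← R4 + (41/4)·R3: [0, 0, 0, -61/4, 115/2]
R5 ← R5 + (7/4)·R3: [0, 0, 0, -7/4, 89/6]
R6 ← R6 + (9/2)·R3: [0, 0, 0, -15/2, 76/3]
R5 ← R5 − (7/61)·R4: [0, 0, 0, 0, 1507/183]
R6 ← R6 − (30/61)·R4: [0, 0, 0, 0, -539/183]
R6 ← R6 + (49/137)·R5: [0, 0, 0, 0, 0]
5 nonzero rows, so rank(P) = 5.
P has 5 columns; by rank–nullity, nullity = 5 − 5 = 0.

0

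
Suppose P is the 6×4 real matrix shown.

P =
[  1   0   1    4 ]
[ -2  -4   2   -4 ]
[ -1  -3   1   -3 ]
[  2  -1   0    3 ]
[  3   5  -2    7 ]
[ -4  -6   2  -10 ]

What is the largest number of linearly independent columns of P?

Row reduce to echelon form.
R2 ← R2 + (2)·R1: [0, -4, 4, 4]
R3 ← R3 + R1: [0, -3, 2, 1]
R4 ← R4 − (2)·R1: [0, -1, -2, -5]
R5 ← R5 − (3)·R1: [0, 5, -5, -5]
R6 ← R6 + (4)·R1: [0, -6, 6, 6]
R3 ← R3 − (3/4)·R2: [0, 0, -1, -2]
R4 ← R4 − (1/4)·R2: [0, 0, -3, -6]
R5 ← R5 + (5/4)·R2: [0, 0, 0, 0]
R6 ← R6 − (3/2)·R2: [0, 0, 0, 0]
R4 ← R4 − (3)·R3: [0, 0, 0, 0]
Echelon form has 3 nonzero rows, so rank(P) = 3.
The rank gives the maximum number of linearly independent columns: 3.

3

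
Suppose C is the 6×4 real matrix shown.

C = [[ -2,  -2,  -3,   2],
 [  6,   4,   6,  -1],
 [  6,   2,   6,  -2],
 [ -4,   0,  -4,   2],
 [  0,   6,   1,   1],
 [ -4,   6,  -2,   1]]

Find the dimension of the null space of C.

Row reduce to echelon form.
R2 ← R2 + (3)·R1: [0, -2, -3, 5]
R3 ← R3 + (3)·R1: [0, -4, -3, 4]
R4 ← R4 − (2)·R1: [0, 4, 2, -2]
R6 ← R6 − (2)·R1: [0, 10, 4, -3]
R3 ← R3 − (2)·R2: [0, 0, 3, -6]
R4 ← R4 + (2)·R2: [0, 0, -4, 8]
R5 ← R5 + (3)·R2: [0, 0, -8, 16]
R6 ← R6 + (5)·R2: [0, 0, -11, 22]
R4 ← R4 + (4/3)·R3: [0, 0, 0, 0]
R5 ← R5 + (8/3)·R3: [0, 0, 0, 0]
R6 ← R6 + (11/3)·R3: [0, 0, 0, 0]
3 nonzero rows, so rank(C) = 3.
C has 4 columns; by rank–nullity, nullity = 4 − 3 = 1.

1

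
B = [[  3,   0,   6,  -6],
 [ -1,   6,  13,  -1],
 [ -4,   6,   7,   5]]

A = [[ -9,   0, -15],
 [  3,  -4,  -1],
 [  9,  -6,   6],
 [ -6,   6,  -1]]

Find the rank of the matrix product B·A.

2

First compute BA:
[[ 63, -72,  -3],
 [150, -108,  88],
 [ 87, -36,  91]]
Now row reduce the product.
R2 ← R2 − (50/21)·R1: [0, 444/7, 666/7]
R3 ← R3 − (29/21)·R1: [0, 444/7, 666/7]
R3 ← R3 − R2: [0, 0, 0]
2 nonzero rows, so rank(BA) = 2.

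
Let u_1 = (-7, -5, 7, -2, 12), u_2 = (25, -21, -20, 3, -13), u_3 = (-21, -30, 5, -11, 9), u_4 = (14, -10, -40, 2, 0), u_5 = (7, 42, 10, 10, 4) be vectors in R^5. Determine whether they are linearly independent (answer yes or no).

Form the matrix with these vectors as rows and row reduce.
R2 ← R2 + (25/7)·R1: [0, -272/7, 5, -29/7, 209/7]
R3 ← R3 − (3)·R1: [0, -15, -16, -5, -27]
R4 ← R4 + (2)·R1: [0, -20, -26, -2, 24]
R5 ← R5 + R1: [0, 37, 17, 8, 16]
R3 ← R3 − (105/272)·R2: [0, 0, -4877/272, -925/272, -10479/272]
R4 ← R4 − (35/68)·R2: [0, 0, -1943/68, 9/68, 587/68]
R5 ← R5 + (259/272)·R2: [0, 0, 5919/272, 1103/272, 12085/272]
R4 ← R4 − (7772/4877)·R3: [0, 0, 0, 27076/4877, 341522/4877]
R5 ← R5 + (5919/4877)·R3: [0, 0, 0, -352/4877, -11348/4877]
R5 ← R5 + (88/6769)·R4: [0, 0, 0, 0, -9588/6769]
5 nonzero rows, so the 5 vectors span a space of dimension 5.
Since 5 = 5, the vectors are linearly independent.

yes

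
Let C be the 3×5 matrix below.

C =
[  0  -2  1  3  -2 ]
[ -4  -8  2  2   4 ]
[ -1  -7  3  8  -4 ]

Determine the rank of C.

Row reduce to echelon form.
Swap R1 ↔ R2
R3 ← R3 − (1/4)·R1: [0, -5, 5/2, 15/2, -5]
R3 ← R3 − (5/2)·R2: [0, 0, 0, 0, 0]
Echelon form has 2 nonzero rows, so rank(C) = 2.

2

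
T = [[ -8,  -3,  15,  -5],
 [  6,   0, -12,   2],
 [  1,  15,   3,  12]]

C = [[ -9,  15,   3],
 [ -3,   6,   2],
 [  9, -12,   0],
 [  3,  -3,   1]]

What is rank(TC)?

2

First compute TC:
[[201, -303, -35],
 [-156, 228,  20],
 [  9,  33,  45]]
Now row reduce the product.
R2 ← R2 + (52/67)·R1: [0, -480/67, -480/67]
R3 ← R3 − (3/67)·R1: [0, 3120/67, 3120/67]
R3 ← R3 + (13/2)·R2: [0, 0, 0]
2 nonzero rows, so rank(TC) = 2.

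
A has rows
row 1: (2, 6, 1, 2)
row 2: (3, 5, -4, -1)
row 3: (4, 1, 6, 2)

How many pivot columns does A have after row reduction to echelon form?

3

Row reduce to echelon form.
R2 ← R2 − (3/2)·R1: [0, -4, -11/2, -4]
R3 ← R3 − (2)·R1: [0, -11, 4, -2]
R3 ← R3 − (11/4)·R2: [0, 0, 153/8, 9]
Echelon form has 3 nonzero rows, so rank(A) = 3.
Each nonzero row contributes one pivot column: 3 pivot columns.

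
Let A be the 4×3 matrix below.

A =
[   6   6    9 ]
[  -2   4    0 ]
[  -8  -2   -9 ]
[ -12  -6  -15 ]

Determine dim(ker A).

1

Row reduce to echelon form.
R2 ← R2 + (1/3)·R1: [0, 6, 3]
R3 ← R3 + (4/3)·R1: [0, 6, 3]
R4 ← R4 + (2)·R1: [0, 6, 3]
R3 ← R3 − R2: [0, 0, 0]
R4 ← R4 − R2: [0, 0, 0]
2 nonzero rows, so rank(A) = 2.
A has 3 columns; by rank–nullity, nullity = 3 − 2 = 1.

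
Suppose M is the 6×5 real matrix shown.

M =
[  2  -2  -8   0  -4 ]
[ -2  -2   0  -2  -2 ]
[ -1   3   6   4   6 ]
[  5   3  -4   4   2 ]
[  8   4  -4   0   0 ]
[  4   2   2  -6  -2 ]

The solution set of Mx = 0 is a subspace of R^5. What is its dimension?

2

Row reduce to echelon form.
R2 ← R2 + R1: [0, -4, -8, -2, -6]
R3 ← R3 + (1/2)·R1: [0, 2, 2, 4, 4]
R4 ← R4 − (5/2)·R1: [0, 8, 16, 4, 12]
R5 ← R5 − (4)·R1: [0, 12, 28, 0, 16]
R6 ← R6 − (2)·R1: [0, 6, 18, -6, 6]
R3 ← R3 + (1/2)·R2: [0, 0, -2, 3, 1]
R4 ← R4 + (2)·R2: [0, 0, 0, 0, 0]
R5 ← R5 + (3)·R2: [0, 0, 4, -6, -2]
R6 ← R6 + (3/2)·R2: [0, 0, 6, -9, -3]
R5 ← R5 + (2)·R3: [0, 0, 0, 0, 0]
R6 ← R6 + (3)·R3: [0, 0, 0, 0, 0]
3 nonzero rows, so rank(M) = 3.
M has 5 columns; by rank–nullity, nullity = 5 − 3 = 2.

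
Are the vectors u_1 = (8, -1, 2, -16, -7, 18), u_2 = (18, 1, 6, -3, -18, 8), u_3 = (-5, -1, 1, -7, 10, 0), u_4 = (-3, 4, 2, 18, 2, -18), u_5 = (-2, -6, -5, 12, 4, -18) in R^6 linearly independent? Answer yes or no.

yes

Form the matrix with these vectors as rows and row reduce.
R2 ← R2 − (9/4)·R1: [0, 13/4, 3/2, 33, -9/4, -65/2]
R3 ← R3 + (5/8)·R1: [0, -13/8, 9/4, -17, 45/8, 45/4]
R4 ← R4 + (3/8)·R1: [0, 29/8, 11/4, 12, -5/8, -45/4]
R5 ← R5 + (1/4)·R1: [0, -25/4, -9/2, 8, 9/4, -27/2]
R3 ← R3 + (1/2)·R2: [0, 0, 3, -1/2, 9/2, -5]
R4 ← R4 − (29/26)·R2: [0, 0, 14/13, -645/26, 49/26, 25]
R5 ← R5 + (25/13)·R2: [0, 0, -21/13, 929/13, -27/13, -76]
R4 ← R4 − (14/39)·R3: [0, 0, 0, -1921/78, 7/26, 1045/39]
R5 ← R5 + (7/13)·R3: [0, 0, 0, 1851/26, 9/26, -1023/13]
R5 ← R5 + (5553/1921)·R4: [0, 0, 0, 0, 2160/1921, -2376/1921]
5 nonzero rows, so the 5 vectors span a space of dimension 5.
Since 5 = 5, the vectors are linearly independent.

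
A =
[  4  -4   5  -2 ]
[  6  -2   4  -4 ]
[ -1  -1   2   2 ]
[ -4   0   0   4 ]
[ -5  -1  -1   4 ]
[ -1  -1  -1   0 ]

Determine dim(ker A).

1

Row reduce to echelon form.
R2 ← R2 − (3/2)·R1: [0, 4, -7/2, -1]
R3 ← R3 + (1/4)·R1: [0, -2, 13/4, 3/2]
R4 ← R4 + R1: [0, -4, 5, 2]
R5 ← R5 + (5/4)·R1: [0, -6, 21/4, 3/2]
R6 ← R6 + (1/4)·R1: [0, -2, 1/4, -1/2]
R3 ← R3 + (1/2)·R2: [0, 0, 3/2, 1]
R4 ← R4 + R2: [0, 0, 3/2, 1]
R5 ← R5 + (3/2)·R2: [0, 0, 0, 0]
R6 ← R6 + (1/2)·R2: [0, 0, -3/2, -1]
R4 ← R4 − R3: [0, 0, 0, 0]
R6 ← R6 + R3: [0, 0, 0, 0]
3 nonzero rows, so rank(A) = 3.
A has 4 columns; by rank–nullity, nullity = 4 − 3 = 1.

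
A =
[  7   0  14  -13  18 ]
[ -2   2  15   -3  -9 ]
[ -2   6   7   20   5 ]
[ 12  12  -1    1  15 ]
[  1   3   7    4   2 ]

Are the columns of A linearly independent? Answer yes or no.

yes

Row reduce A to echelon form.
R2 ← R2 + (2/7)·R1: [0, 2, 19, -47/7, -27/7]
R3 ← R3 + (2/7)·R1: [0, 6, 11, 114/7, 71/7]
R4 ← R4 − (12/7)·R1: [0, 12, -25, 163/7, -111/7]
R5 ← R5 − (1/7)·R1: [0, 3, 5, 41/7, -4/7]
R3 ← R3 − (3)·R2: [0, 0, -46, 255/7, 152/7]
R4 ← R4 − (6)·R2: [0, 0, -139, 445/7, 51/7]
R5 ← R5 − (3/2)·R2: [0, 0, -47/2, 223/14, 73/14]
R4 ← R4 − (139/46)·R3: [0, 0, 0, -14975/322, -9391/161]
R5 ← R5 − (47/92)·R3: [0, 0, 0, -1727/644, -1893/322]
R5 ← R5 − (1727/29950)·R4: [0, 0, 0, 0, -37669/14975]
5 pivots among 5 columns.
Every column is a pivot column, so the columns are linearly independent.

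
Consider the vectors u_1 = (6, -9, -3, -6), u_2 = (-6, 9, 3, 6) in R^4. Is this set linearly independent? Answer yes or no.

Form the matrix with these vectors as rows and row reduce.
R2 ← R2 + R1: [0, 0, 0, 0]
1 nonzero row, so the 2 vectors span a space of dimension 1.
Since 1 < 2, the vectors are linearly dependent.

no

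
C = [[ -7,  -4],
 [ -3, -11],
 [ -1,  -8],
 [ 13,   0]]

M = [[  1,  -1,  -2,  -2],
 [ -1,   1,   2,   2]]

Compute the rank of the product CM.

First compute CM:
[[ -3,   3,   6,   6],
 [  8,  -8, -16, -16],
 [  7,  -7, -14, -14],
 [ 13, -13, -26, -26]]
Now row reduce the product.
R2 ← R2 + (8/3)·R1: [0, 0, 0, 0]
R3 ← R3 + (7/3)·R1: [0, 0, 0, 0]
R4 ← R4 + (13/3)·R1: [0, 0, 0, 0]
1 nonzero row, so rank(CM) = 1.

1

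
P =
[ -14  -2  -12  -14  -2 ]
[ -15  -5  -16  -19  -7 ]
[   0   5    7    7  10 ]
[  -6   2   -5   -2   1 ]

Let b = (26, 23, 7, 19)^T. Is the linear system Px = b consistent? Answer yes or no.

yes

Row reduce the augmented matrix [P | b].
R2 ← R2 − (15/14)·R1: [0, -20/7, -22/7, -4, -34/7, -34/7]
R4 ← R4 − (3/7)·R1: [0, 20/7, 1/7, 4, 13/7, 55/7]
R3 ← R3 + (7/4)·R2: [0, 0, 3/2, 0, 3/2, -3/2]
R4 ← R4 + R2: [0, 0, -3, 0, -3, 3]
R4 ← R4 + (2)·R3: [0, 0, 0, 0, 0, 0]
The echelon form has 3 nonzero rows, and every pivot lies in the first 5 columns, so rank(P) = rank([P|b]) = 3.
The system is consistent.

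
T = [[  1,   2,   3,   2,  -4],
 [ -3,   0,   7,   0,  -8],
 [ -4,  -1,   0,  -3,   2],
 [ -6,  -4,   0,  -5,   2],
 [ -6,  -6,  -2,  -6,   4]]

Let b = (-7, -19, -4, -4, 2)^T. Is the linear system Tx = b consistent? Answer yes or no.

yes

Row reduce the augmented matrix [T | b].
R2 ← R2 + (3)·R1: [0, 6, 16, 6, -20, -40]
R3 ← R3 + (4)·R1: [0, 7, 12, 5, -14, -32]
R4 ← R4 + (6)·R1: [0, 8, 18, 7, -22, -46]
R5 ← R5 + (6)·R1: [0, 6, 16, 6, -20, -40]
R3 ← R3 − (7/6)·R2: [0, 0, -20/3, -2, 28/3, 44/3]
R4 ← R4 − (4/3)·R2: [0, 0, -10/3, -1, 14/3, 22/3]
R5 ← R5 − R2: [0, 0, 0, 0, 0, 0]
R4 ← R4 − (1/2)·R3: [0, 0, 0, 0, 0, 0]
The echelon form has 3 nonzero rows, and every pivot lies in the first 5 columns, so rank(T) = rank([T|b]) = 3.
The system is consistent.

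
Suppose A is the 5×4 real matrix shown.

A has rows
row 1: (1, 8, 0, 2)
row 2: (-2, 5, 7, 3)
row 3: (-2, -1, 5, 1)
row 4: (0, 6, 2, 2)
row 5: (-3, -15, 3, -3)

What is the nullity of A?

2

Row reduce to echelon form.
R2 ← R2 + (2)·R1: [0, 21, 7, 7]
R3 ← R3 + (2)·R1: [0, 15, 5, 5]
R5 ← R5 + (3)·R1: [0, 9, 3, 3]
R3 ← R3 − (5/7)·R2: [0, 0, 0, 0]
R4 ← R4 − (2/7)·R2: [0, 0, 0, 0]
R5 ← R5 − (3/7)·R2: [0, 0, 0, 0]
2 nonzero rows, so rank(A) = 2.
A has 4 columns; by rank–nullity, nullity = 4 − 2 = 2.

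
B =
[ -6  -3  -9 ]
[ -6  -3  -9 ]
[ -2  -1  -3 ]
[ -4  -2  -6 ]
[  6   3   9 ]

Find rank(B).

Row reduce to echelon form.
R2 ← R2 − R1: [0, 0, 0]
R3 ← R3 − (1/3)·R1: [0, 0, 0]
R4 ← R4 − (2/3)·R1: [0, 0, 0]
R5 ← R5 + R1: [0, 0, 0]
Echelon form has 1 nonzero row, so rank(B) = 1.

1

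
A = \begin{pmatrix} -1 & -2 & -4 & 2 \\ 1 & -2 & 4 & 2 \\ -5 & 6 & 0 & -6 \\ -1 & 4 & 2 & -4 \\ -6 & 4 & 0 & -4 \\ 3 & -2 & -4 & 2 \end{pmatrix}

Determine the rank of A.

3

Row reduce to echelon form.
R2 ← R2 + R1: [0, -4, 0, 4]
R3 ← R3 − (5)·R1: [0, 16, 20, -16]
R4 ← R4 − R1: [0, 6, 6, -6]
R5 ← R5 − (6)·R1: [0, 16, 24, -16]
R6 ← R6 + (3)·R1: [0, -8, -16, 8]
R3 ← R3 + (4)·R2: [0, 0, 20, 0]
R4 ← R4 + (3/2)·R2: [0, 0, 6, 0]
R5 ← R5 + (4)·R2: [0, 0, 24, 0]
R6 ← R6 − (2)·R2: [0, 0, -16, 0]
R4 ← R4 − (3/10)·R3: [0, 0, 0, 0]
R5 ← R5 − (6/5)·R3: [0, 0, 0, 0]
R6 ← R6 + (4/5)·R3: [0, 0, 0, 0]
Echelon form has 3 nonzero rows, so rank(A) = 3.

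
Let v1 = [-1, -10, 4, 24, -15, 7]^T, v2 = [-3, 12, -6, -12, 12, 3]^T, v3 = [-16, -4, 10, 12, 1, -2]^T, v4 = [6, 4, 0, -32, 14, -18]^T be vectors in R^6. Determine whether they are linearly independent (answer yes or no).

Form the matrix with these vectors as rows and row reduce.
R2 ← R2 − (3)·R1: [0, 42, -18, -84, 57, -18]
R3 ← R3 − (16)·R1: [0, 156, -54, -372, 241, -114]
R4 ← R4 + (6)·R1: [0, -56, 24, 112, -76, 24]
R3 ← R3 − (26/7)·R2: [0, 0, 90/7, -60, 205/7, -330/7]
R4 ← R4 + (4/3)·R2: [0, 0, 0, 0, 0, 0]
3 nonzero rows, so the 4 vectors span a space of dimension 3.
Since 3 < 4, the vectors are linearly dependent.

no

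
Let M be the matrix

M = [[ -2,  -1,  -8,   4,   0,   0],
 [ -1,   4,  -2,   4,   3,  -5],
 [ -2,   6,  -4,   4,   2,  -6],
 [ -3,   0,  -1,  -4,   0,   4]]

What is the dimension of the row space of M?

Row reduce to echelon form.
R2 ← R2 − (1/2)·R1: [0, 9/2, 2, 2, 3, -5]
R3 ← R3 − R1: [0, 7, 4, 0, 2, -6]
R4 ← R4 − (3/2)·R1: [0, 3/2, 11, -10, 0, 4]
R3 ← R3 − (14/9)·R2: [0, 0, 8/9, -28/9, -8/3, 16/9]
R4 ← R4 − (1/3)·R2: [0, 0, 31/3, -32/3, -1, 17/3]
R4 ← R4 − (93/8)·R3: [0, 0, 0, 51/2, 30, -15]
Echelon form has 4 nonzero rows, so rank(M) = 4.
The row space has dimension equal to the rank: 4.

4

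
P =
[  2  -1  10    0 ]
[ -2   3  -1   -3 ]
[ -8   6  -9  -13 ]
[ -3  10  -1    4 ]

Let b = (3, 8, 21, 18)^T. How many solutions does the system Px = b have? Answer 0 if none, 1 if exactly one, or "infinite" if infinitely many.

1

Row reduce the augmented matrix [P | b].
R2 ← R2 + R1: [0, 2, 9, -3, 11]
R3 ← R3 + (4)·R1: [0, 2, 31, -13, 33]
R4 ← R4 + (3/2)·R1: [0, 17/2, 14, 4, 45/2]
R3 ← R3 − R2: [0, 0, 22, -10, 22]
R4 ← R4 − (17/4)·R2: [0, 0, -97/4, 67/4, -97/4]
R4 ← R4 + (97/88)·R3: [0, 0, 0, 63/11, 0]
The echelon form has 4 nonzero rows, and every pivot lies in the first 4 columns, so rank(P) = rank([P|b]) = 4.
The system is consistent.
rank = 4 = number of unknowns, so the solution is unique.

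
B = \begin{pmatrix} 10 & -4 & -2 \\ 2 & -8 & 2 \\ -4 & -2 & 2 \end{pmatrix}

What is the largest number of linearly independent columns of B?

2

Row reduce to echelon form.
R2 ← R2 − (1/5)·R1: [0, -36/5, 12/5]
R3 ← R3 + (2/5)·R1: [0, -18/5, 6/5]
R3 ← R3 − (1/2)·R2: [0, 0, 0]
Echelon form has 2 nonzero rows, so rank(B) = 2.
The rank gives the maximum number of linearly independent columns: 2.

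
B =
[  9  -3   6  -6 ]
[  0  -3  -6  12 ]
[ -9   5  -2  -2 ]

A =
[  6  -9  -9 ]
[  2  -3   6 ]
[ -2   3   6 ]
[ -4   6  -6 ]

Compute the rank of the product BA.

2

First compute BA:
[[ 60, -90, -27],
 [-42,  63, -126],
 [-32,  48, 111]]
Now row reduce the product.
R2 ← R2 + (7/10)·R1: [0, 0, -1449/10]
R3 ← R3 + (8/15)·R1: [0, 0, 483/5]
R3 ← R3 + (2/3)·R2: [0, 0, 0]
2 nonzero rows, so rank(BA) = 2.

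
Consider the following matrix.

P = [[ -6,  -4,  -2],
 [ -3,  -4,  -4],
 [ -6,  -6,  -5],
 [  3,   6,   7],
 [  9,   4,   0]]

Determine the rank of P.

Row reduce to echelon form.
R2 ← R2 − (1/2)·R1: [0, -2, -3]
R3 ← R3 − R1: [0, -2, -3]
R4 ← R4 + (1/2)·R1: [0, 4, 6]
R5 ← R5 + (3/2)·R1: [0, -2, -3]
R3 ← R3 − R2: [0, 0, 0]
R4 ← R4 + (2)·R2: [0, 0, 0]
R5 ← R5 − R2: [0, 0, 0]
Echelon form has 2 nonzero rows, so rank(P) = 2.

2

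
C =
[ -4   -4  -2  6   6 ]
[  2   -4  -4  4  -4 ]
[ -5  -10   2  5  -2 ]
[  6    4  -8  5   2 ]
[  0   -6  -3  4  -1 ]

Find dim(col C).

5

Row reduce to echelon form.
R2 ← R2 + (1/2)·R1: [0, -6, -5, 7, -1]
R3 ← R3 − (5/4)·R1: [0, -5, 9/2, -5/2, -19/2]
R4 ← R4 + (3/2)·R1: [0, -2, -11, 14, 11]
R3 ← R3 − (5/6)·R2: [0, 0, 26/3, -25/3, -26/3]
R4 ← R4 − (1/3)·R2: [0, 0, -28/3, 35/3, 34/3]
R5 ← R5 − R2: [0, 0, 2, -3, 0]
R4 ← R4 + (14/13)·R3: [0, 0, 0, 35/13, 2]
R5 ← R5 − (3/13)·R3: [0, 0, 0, -14/13, 2]
R5 ← R5 + (2/5)·R4: [0, 0, 0, 0, 14/5]
Echelon form has 5 nonzero rows, so rank(C) = 5.
The column space has dimension equal to the rank: 5.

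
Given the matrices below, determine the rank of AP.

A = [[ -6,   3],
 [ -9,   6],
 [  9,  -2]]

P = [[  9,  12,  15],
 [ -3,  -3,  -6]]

First compute AP:
[[-63, -81, -108],
 [-99, -126, -171],
 [ 87, 114, 147]]
Now row reduce the product.
R2 ← R2 − (11/7)·R1: [0, 9/7, -9/7]
R3 ← R3 + (29/21)·R1: [0, 15/7, -15/7]
R3 ← R3 − (5/3)·R2: [0, 0, 0]
2 nonzero rows, so rank(AP) = 2.

2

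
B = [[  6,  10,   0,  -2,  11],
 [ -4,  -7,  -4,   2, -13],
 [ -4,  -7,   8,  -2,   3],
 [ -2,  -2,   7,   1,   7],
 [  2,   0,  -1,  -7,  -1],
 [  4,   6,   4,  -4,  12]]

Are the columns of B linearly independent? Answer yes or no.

Row reduce B to echelon form.
R2 ← R2 + (2/3)·R1: [0, -1/3, -4, 2/3, -17/3]
R3 ← R3 + (2/3)·R1: [0, -1/3, 8, -10/3, 31/3]
R4 ← R4 + (1/3)·R1: [0, 4/3, 7, 1/3, 32/3]
R5 ← R5 − (1/3)·R1: [0, -10/3, -1, -19/3, -14/3]
R6 ← R6 − (2/3)·R1: [0, -2/3, 4, -8/3, 14/3]
R3 ← R3 − R2: [0, 0, 12, -4, 16]
R4 ← R4 + (4)·R2: [0, 0, -9, 3, -12]
R5 ← R5 − (10)·R2: [0, 0, 39, -13, 52]
R6 ← R6 − (2)·R2: [0, 0, 12, -4, 16]
R4 ← R4 + (3/4)·R3: [0, 0, 0, 0, 0]
R5 ← R5 − (13/4)·R3: [0, 0, 0, 0, 0]
R6 ← R6 − R3: [0, 0, 0, 0, 0]
3 pivots among 5 columns.
Only 3 < 5 pivot columns, so the columns are linearly dependent.

no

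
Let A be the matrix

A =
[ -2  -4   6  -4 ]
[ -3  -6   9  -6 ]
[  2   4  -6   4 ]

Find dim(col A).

1

Row reduce to echelon form.
R2 ← R2 − (3/2)·R1: [0, 0, 0, 0]
R3 ← R3 + R1: [0, 0, 0, 0]
Echelon form has 1 nonzero row, so rank(A) = 1.
The column space has dimension equal to the rank: 1.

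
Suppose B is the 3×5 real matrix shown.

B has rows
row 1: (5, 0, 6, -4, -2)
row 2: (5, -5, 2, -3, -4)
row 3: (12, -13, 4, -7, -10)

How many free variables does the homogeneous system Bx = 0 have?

3

Row reduce to echelon form.
R2 ← R2 − R1: [0, -5, -4, 1, -2]
R3 ← R3 − (12/5)·R1: [0, -13, -52/5, 13/5, -26/5]
R3 ← R3 − (13/5)·R2: [0, 0, 0, 0, 0]
2 nonzero rows, so rank(B) = 2.
B has 5 columns; by rank–nullity, nullity = 5 − 2 = 3.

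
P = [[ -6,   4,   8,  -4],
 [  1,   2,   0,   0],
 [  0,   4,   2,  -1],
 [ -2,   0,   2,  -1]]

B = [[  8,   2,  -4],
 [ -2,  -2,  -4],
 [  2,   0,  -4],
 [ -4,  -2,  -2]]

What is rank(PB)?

2

First compute PB:
[[-24, -12, -16],
 [  4,  -2, -12],
 [  0,  -6, -22],
 [ -8,  -2,   2]]
Now row reduce the product.
R2 ← R2 + (1/6)·R1: [0, -4, -44/3]
R4 ← R4 − (1/3)·R1: [0, 2, 22/3]
R3 ← R3 − (3/2)·R2: [0, 0, 0]
R4 ← R4 + (1/2)·R2: [0, 0, 0]
2 nonzero rows, so rank(PB) = 2.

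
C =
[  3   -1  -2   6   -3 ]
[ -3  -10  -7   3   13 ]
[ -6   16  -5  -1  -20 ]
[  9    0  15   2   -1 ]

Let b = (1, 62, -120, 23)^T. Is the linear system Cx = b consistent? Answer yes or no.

yes

Row reduce the augmented matrix [C | b].
R2 ← R2 + R1: [0, -11, -9, 9, 10, 63]
R3 ← R3 + (2)·R1: [0, 14, -9, 11, -26, -118]
R4 ← R4 − (3)·R1: [0, 3, 21, -16, 8, 20]
R3 ← R3 + (14/11)·R2: [0, 0, -225/11, 247/11, -146/11, -416/11]
R4 ← R4 + (3/11)·R2: [0, 0, 204/11, -149/11, 118/11, 409/11]
R4 ← R4 + (68/75)·R3: [0, 0, 0, 511/75, -98/75, 217/75]
The echelon form has 4 nonzero rows, and every pivot lies in the first 5 columns, so rank(C) = rank([C|b]) = 4.
The system is consistent.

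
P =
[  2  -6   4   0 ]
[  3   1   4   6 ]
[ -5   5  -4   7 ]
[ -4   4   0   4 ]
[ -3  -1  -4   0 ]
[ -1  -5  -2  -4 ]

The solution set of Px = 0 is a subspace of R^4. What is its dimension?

0

Row reduce to echelon form.
R2 ← R2 − (3/2)·R1: [0, 10, -2, 6]
R3 ← R3 + (5/2)·R1: [0, -10, 6, 7]
R4 ← R4 + (2)·R1: [0, -8, 8, 4]
R5 ← R5 + (3/2)·R1: [0, -10, 2, 0]
R6 ← R6 + (1/2)·R1: [0, -8, 0, -4]
R3 ← R3 + R2: [0, 0, 4, 13]
R4 ← R4 + (4/5)·R2: [0, 0, 32/5, 44/5]
R5 ← R5 + R2: [0, 0, 0, 6]
R6 ← R6 + (4/5)·R2: [0, 0, -8/5, 4/5]
R4 ← R4 − (8/5)·R3: [0, 0, 0, -12]
R6 ← R6 + (2/5)·R3: [0, 0, 0, 6]
R5 ← R5 + (1/2)·R4: [0, 0, 0, 0]
R6 ← R6 + (1/2)·R4: [0, 0, 0, 0]
4 nonzero rows, so rank(P) = 4.
P has 4 columns; by rank–nullity, nullity = 4 − 4 = 0.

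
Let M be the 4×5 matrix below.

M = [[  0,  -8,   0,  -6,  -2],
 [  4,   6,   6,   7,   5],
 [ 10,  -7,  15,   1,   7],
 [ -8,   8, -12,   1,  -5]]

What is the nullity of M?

Row reduce to echelon form.
Swap R1 ↔ R2
R3 ← R3 − (5/2)·R1: [0, -22, 0, -33/2, -11/2]
R4 ← R4 + (2)·R1: [0, 20, 0, 15, 5]
R3 ← R3 − (11/4)·R2: [0, 0, 0, 0, 0]
R4 ← R4 + (5/2)·R2: [0, 0, 0, 0, 0]
2 nonzero rows, so rank(M) = 2.
M has 5 columns; by rank–nullity, nullity = 5 − 2 = 3.

3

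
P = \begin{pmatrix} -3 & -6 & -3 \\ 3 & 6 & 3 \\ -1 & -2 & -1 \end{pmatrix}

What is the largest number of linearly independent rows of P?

Row reduce to echelon form.
R2 ← R2 + R1: [0, 0, 0]
R3 ← R3 − (1/3)·R1: [0, 0, 0]
Echelon form has 1 nonzero row, so rank(P) = 1.
The rank gives the maximum number of linearly independent rows: 1.

1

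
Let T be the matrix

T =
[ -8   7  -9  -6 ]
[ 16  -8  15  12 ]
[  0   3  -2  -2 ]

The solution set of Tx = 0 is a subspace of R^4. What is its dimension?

Row reduce to echelon form.
R2 ← R2 + (2)·R1: [0, 6, -3, 0]
R3 ← R3 − (1/2)·R2: [0, 0, -1/2, -2]
3 nonzero rows, so rank(T) = 3.
T has 4 columns; by rank–nullity, nullity = 4 − 3 = 1.

1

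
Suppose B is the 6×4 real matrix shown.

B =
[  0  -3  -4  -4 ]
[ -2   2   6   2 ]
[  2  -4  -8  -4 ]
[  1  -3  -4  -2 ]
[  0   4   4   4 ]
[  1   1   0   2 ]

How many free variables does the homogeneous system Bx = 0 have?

1

Row reduce to echelon form.
Swap R1 ↔ R2
R3 ← R3 + R1: [0, -2, -2, -2]
R4 ← R4 + (1/2)·R1: [0, -2, -1, -1]
R6 ← R6 + (1/2)·R1: [0, 2, 3, 3]
R3 ← R3 − (2/3)·R2: [0, 0, 2/3, 2/3]
R4 ← R4 − (2/3)·R2: [0, 0, 5/3, 5/3]
R5 ← R5 + (4/3)·R2: [0, 0, -4/3, -4/3]
R6 ← R6 + (2/3)·R2: [0, 0, 1/3, 1/3]
R4 ← R4 − (5/2)·R3: [0, 0, 0, 0]
R5 ← R5 + (2)·R3: [0, 0, 0, 0]
R6 ← R6 − (1/2)·R3: [0, 0, 0, 0]
3 nonzero rows, so rank(B) = 3.
B has 4 columns; by rank–nullity, nullity = 4 − 3 = 1.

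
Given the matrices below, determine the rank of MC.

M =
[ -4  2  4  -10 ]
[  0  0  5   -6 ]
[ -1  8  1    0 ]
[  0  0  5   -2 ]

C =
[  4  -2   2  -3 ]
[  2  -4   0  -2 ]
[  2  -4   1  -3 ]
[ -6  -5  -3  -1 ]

First compute MC:
[[ 56,  34,  26,   6],
 [ 46,  10,  23,  -9],
 [ 14, -34,  -1, -16],
 [ 22, -10,  11, -13]]
Now row reduce the product.
R2 ← R2 − (23/28)·R1: [0, -251/14, 23/14, -195/14]
R3 ← R3 − (1/4)·R1: [0, -85/2, -15/2, -35/2]
R4 ← R4 − (11/28)·R1: [0, -327/14, 11/14, -215/14]
R3 ← R3 − (595/251)·R2: [0, 0, -2860/251, 3895/251]
R4 ← R4 − (327/251)·R2: [0, 0, -340/251, 700/251]
R4 ← R4 − (17/143)·R3: [0, 0, 0, 135/143]
4 nonzero rows, so rank(MC) = 4.

4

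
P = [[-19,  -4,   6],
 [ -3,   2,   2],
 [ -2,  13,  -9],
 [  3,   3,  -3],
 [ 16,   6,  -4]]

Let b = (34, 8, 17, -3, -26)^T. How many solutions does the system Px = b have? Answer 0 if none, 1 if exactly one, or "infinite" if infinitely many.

Row reduce the augmented matrix [P | b].
R2 ← R2 − (3/19)·R1: [0, 50/19, 20/19, 50/19]
R3 ← R3 − (2/19)·R1: [0, 255/19, -183/19, 255/19]
R4 ← R4 + (3/19)·R1: [0, 45/19, -39/19, 45/19]
R5 ← R5 + (16/19)·R1: [0, 50/19, 20/19, 50/19]
R3 ← R3 − (51/10)·R2: [0, 0, -15, 0]
R4 ← R4 − (9/10)·R2: [0, 0, -3, 0]
R5 ← R5 − R2: [0, 0, 0, 0]
R4 ← R4 − (1/5)·R3: [0, 0, 0, 0]
The echelon form has 3 nonzero rows, and every pivot lies in the first 3 columns, so rank(P) = rank([P|b]) = 3.
The system is consistent.
rank = 3 = number of unknowns, so the solution is unique.

1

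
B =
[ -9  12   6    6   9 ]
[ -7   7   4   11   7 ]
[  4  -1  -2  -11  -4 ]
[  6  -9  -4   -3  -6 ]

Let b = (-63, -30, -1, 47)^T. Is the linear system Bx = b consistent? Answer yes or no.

yes

Row reduce the augmented matrix [B | b].
R2 ← R2 − (7/9)·R1: [0, -7/3, -2/3, 19/3, 0, 19]
R3 ← R3 + (4/9)·R1: [0, 13/3, 2/3, -25/3, 0, -29]
R4 ← R4 + (2/3)·R1: [0, -1, 0, 1, 0, 5]
R3 ← R3 + (13/7)·R2: [0, 0, -4/7, 24/7, 0, 44/7]
R4 ← R4 − (3/7)·R2: [0, 0, 2/7, -12/7, 0, -22/7]
R4 ← R4 + (1/2)·R3: [0, 0, 0, 0, 0, 0]
The echelon form has 3 nonzero rows, and every pivot lies in the first 5 columns, so rank(B) = rank([B|b]) = 3.
The system is consistent.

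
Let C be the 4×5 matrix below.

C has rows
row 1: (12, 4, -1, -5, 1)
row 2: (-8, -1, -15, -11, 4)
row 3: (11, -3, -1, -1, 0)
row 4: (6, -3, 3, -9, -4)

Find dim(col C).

Row reduce to echelon form.
R2 ← R2 + (2/3)·R1: [0, 5/3, -47/3, -43/3, 14/3]
R3 ← R3 − (11/12)·R1: [0, -20/3, -1/12, 43/12, -11/12]
R4 ← R4 − (1/2)·R1: [0, -5, 7/2, -13/2, -9/2]
R3 ← R3 + (4)·R2: [0, 0, -251/4, -215/4, 71/4]
R4 ← R4 + (3)·R2: [0, 0, -87/2, -99/2, 19/2]
R4 ← R4 − (174/251)·R3: [0, 0, 0, -3072/251, -704/251]
Echelon form has 4 nonzero rows, so rank(C) = 4.
The column space has dimension equal to the rank: 4.

4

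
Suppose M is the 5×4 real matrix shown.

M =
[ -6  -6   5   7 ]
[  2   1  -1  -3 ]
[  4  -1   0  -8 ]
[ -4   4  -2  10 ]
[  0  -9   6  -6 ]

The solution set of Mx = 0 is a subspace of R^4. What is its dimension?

Row reduce to echelon form.
R2 ← R2 + (1/3)·R1: [0, -1, 2/3, -2/3]
R3 ← R3 + (2/3)·R1: [0, -5, 10/3, -10/3]
R4 ← R4 − (2/3)·R1: [0, 8, -16/3, 16/3]
R3 ← R3 − (5)·R2: [0, 0, 0, 0]
R4 ← R4 + (8)·R2: [0, 0, 0, 0]
R5 ← R5 − (9)·R2: [0, 0, 0, 0]
2 nonzero rows, so rank(M) = 2.
M has 4 columns; by rank–nullity, nullity = 4 − 2 = 2.

2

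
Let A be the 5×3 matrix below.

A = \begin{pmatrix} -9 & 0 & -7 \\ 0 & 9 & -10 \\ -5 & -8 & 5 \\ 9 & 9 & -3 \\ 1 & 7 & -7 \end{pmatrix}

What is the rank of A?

2

Row reduce to echelon form.
R3 ← R3 − (5/9)·R1: [0, -8, 80/9]
R4 ← R4 + R1: [0, 9, -10]
R5 ← R5 + (1/9)·R1: [0, 7, -70/9]
R3 ← R3 + (8/9)·R2: [0, 0, 0]
R4 ← R4 − R2: [0, 0, 0]
R5 ← R5 − (7/9)·R2: [0, 0, 0]
Echelon form has 2 nonzero rows, so rank(A) = 2.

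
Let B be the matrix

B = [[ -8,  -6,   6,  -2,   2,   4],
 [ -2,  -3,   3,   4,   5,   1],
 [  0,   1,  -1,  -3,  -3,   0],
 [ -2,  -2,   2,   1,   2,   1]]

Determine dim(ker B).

Row reduce to echelon form.
R2 ← R2 − (1/4)·R1: [0, -3/2, 3/2, 9/2, 9/2, 0]
R4 ← R4 − (1/4)·R1: [0, -1/2, 1/2, 3/2, 3/2, 0]
R3 ← R3 + (2/3)·R2: [0, 0, 0, 0, 0, 0]
R4 ← R4 − (1/3)·R2: [0, 0, 0, 0, 0, 0]
2 nonzero rows, so rank(B) = 2.
B has 6 columns; by rank–nullity, nullity = 6 − 2 = 4.

4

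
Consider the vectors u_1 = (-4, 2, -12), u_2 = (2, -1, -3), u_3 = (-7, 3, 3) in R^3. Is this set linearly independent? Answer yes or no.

yes

Form the matrix with these vectors as rows and row reduce.
R2 ← R2 + (1/2)·R1: [0, 0, -9]
R3 ← R3 − (7/4)·R1: [0, -1/2, 24]
Swap R2 ↔ R3
3 nonzero rows, so the 3 vectors span a space of dimension 3.
Since 3 = 3, the vectors are linearly independent.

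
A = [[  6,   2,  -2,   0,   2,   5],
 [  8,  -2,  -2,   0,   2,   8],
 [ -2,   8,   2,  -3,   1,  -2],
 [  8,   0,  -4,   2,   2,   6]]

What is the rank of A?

Row reduce to echelon form.
R2 ← R2 − (4/3)·R1: [0, -14/3, 2/3, 0, -2/3, 4/3]
R3 ← R3 + (1/3)·R1: [0, 26/3, 4/3, -3, 5/3, -1/3]
R4 ← R4 − (4/3)·R1: [0, -8/3, -4/3, 2, -2/3, -2/3]
R3 ← R3 + (13/7)·R2: [0, 0, 18/7, -3, 3/7, 15/7]
R4 ← R4 − (4/7)·R2: [0, 0, -12/7, 2, -2/7, -10/7]
R4 ← R4 + (2/3)·R3: [0, 0, 0, 0, 0, 0]
Echelon form has 3 nonzero rows, so rank(A) = 3.

3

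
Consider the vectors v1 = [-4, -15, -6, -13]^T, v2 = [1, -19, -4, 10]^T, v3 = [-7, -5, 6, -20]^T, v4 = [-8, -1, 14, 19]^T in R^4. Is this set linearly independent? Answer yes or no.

yes

Form the matrix with these vectors as rows and row reduce.
R2 ← R2 + (1/4)·R1: [0, -91/4, -11/2, 27/4]
R3 ← R3 − (7/4)·R1: [0, 85/4, 33/2, 11/4]
R4 ← R4 − (2)·R1: [0, 29, 26, 45]
R3 ← R3 + (85/91)·R2: [0, 0, 1034/91, 824/91]
R4 ← R4 + (116/91)·R2: [0, 0, 1728/91, 4878/91]
R4 ← R4 − (864/517)·R3: [0, 0, 0, 19890/517]
4 nonzero rows, so the 4 vectors span a space of dimension 4.
Since 4 = 4, the vectors are linearly independent.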